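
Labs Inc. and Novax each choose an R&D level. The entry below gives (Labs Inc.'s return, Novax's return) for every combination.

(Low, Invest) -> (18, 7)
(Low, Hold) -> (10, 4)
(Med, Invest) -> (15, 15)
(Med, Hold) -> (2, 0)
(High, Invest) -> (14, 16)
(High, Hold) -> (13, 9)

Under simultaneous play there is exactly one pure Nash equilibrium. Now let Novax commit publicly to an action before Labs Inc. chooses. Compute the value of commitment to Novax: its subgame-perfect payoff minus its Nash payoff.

Work backward from Labs Inc.'s decision.
- Invest: Labs Inc. compares 18, 15, 14 and picks Low; Novax would get 7.
- Hold: Labs Inc. compares 10, 2, 13 and picks High; Novax would get 9.
Novax's induced payoffs are 7, 9, so Novax commits to Hold. Subgame-perfect outcome: (High, Hold) with payoffs (13, 9).
Now find the simultaneous Nash equilibrium.
Labs Inc.'s best replies: Invest→Low; Hold→High.
Novax's best replies: Low→Invest; Med→Invest; High→Invest.
The unique mutual best reply is (Low, Invest), giving (18, 7).
Novax's commitment gain: 9 − 7 = 2.

2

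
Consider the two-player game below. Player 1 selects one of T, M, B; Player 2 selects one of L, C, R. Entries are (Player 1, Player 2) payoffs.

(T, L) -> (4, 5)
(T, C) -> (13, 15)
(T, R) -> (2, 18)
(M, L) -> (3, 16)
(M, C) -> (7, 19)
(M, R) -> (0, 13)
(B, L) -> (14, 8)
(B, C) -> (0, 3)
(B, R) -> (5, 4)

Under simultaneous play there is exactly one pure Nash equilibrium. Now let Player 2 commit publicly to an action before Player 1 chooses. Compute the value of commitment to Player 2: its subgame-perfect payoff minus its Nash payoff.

7

Player 1 best-responds to each possible Player 2 move:
- L: Player 1 compares 4, 3, 14 and picks B; Player 2 would get 8.
- C: Player 1 compares 13, 7, 0 and picks T; Player 2 would get 15.
- R: Player 1 compares 2, 0, 5 and picks B; Player 2 would get 4.
Among 8, 15, 4, the best is 15 at C. Subgame-perfect outcome: (T, C) with payoffs (13, 15).
For the simultaneous game, intersect best replies.
Player 1's best replies: L→B; C→T; R→B.
Player 2's best replies: T→R; M→C; B→L.
The unique mutual best reply is (B, L), giving (14, 8).
Player 2's commitment gain: 15 − 8 = 7.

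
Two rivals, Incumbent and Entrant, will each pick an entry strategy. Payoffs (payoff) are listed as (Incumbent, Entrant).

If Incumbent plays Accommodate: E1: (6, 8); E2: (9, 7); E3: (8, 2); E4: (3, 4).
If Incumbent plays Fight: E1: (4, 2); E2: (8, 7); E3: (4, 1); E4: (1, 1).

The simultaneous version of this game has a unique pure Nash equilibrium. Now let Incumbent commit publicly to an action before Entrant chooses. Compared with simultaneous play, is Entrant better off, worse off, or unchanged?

Work backward from Entrant's decision.
- Accommodate → Entrant plays E1 (best of 8, 7, 2, 4); Incumbent gets 6.
- Fight → Entrant plays E2 (best of 2, 7, 1, 1); Incumbent gets 8.
Incumbent's induced payoffs are 6, 8, so Incumbent commits to Fight. Subgame-perfect outcome: (Fight, E2) with payoffs (8, 7).
Now find the simultaneous Nash equilibrium.
Incumbent's best replies: E1→Accommodate; E2→Accommodate; E3→Accommodate; E4→Accommodate.
Entrant's best replies: Accommodate→E1; Fight→E2.
The unique mutual best reply is (Accommodate, E1), giving (6, 8).
Entrant earns 7 sequentially versus 8 at the Nash outcome: worse off.

worse off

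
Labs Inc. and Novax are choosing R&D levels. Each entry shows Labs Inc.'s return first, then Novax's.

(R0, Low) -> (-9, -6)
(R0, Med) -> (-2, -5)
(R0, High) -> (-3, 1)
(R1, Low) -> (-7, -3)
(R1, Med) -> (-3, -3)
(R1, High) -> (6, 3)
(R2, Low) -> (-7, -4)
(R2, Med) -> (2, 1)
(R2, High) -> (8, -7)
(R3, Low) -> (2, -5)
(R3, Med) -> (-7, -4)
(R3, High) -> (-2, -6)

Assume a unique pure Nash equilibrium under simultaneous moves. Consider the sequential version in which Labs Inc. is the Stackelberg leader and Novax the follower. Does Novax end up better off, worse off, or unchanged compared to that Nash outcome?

better off

Backward induction with Labs Inc. moving first.
- R0: Novax compares -6, -5, 1 and picks High; Labs Inc. would get -3.
- R1: Novax compares -3, -3, 3 and picks High; Labs Inc. would get 6.
- R2: Novax compares -4, 1, -7 and picks Med; Labs Inc. would get 2.
- R3: Novax compares -5, -4, -6 and picks Med; Labs Inc. would get -7.
Maximizing over -3, 6, 2, -7, Labs Inc. chooses R1. Subgame-perfect outcome: (R1, High) with payoffs (6, 3).
For the simultaneous game, intersect best replies.
Labs Inc.'s best replies: Low→R3; Med→R2; High→R2.
Novax's best replies: R0→High; R1→High; R2→Med; R3→Med.
Only (R2, Med) has each player best-responding; Nash payoffs (2, 1).
Novax earns 3 sequentially versus 1 at the Nash outcome: better off.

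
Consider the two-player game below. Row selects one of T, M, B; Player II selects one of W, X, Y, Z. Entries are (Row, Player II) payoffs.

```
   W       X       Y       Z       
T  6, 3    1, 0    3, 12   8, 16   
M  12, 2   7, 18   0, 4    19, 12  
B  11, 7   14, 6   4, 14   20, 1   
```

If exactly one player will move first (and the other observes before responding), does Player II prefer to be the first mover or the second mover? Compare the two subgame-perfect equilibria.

If Row leads: Player II's best replies are T→Z, M→X, B→Y; Row's induced payoffs 8, 7, 4; outcome (T, Z), payoffs (8, 16).
If Player II leads: Row's best replies are W→M, X→B, Y→B, Z→B; Player II's induced payoffs 2, 6, 14, 1; outcome (B, Y), payoffs (4, 14).
Player II gets 14 moving first and 16 moving second, so Player II prefers to move second.

second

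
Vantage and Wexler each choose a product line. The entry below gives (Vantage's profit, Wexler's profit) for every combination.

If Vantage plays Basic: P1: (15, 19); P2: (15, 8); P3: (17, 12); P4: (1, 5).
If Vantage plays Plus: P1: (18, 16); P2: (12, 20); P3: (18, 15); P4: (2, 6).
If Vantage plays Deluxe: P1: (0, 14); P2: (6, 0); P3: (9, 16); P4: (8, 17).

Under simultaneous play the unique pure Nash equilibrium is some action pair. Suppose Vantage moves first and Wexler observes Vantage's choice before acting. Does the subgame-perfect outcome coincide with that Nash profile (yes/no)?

no

Work backward from Wexler's decision.
- Basic → Wexler plays P1 (best of 19, 8, 12, 5); Vantage gets 15.
- Plus → Wexler plays P2 (best of 16, 20, 15, 6); Vantage gets 12.
- Deluxe → Wexler plays P4 (best of 14, 0, 16, 17); Vantage gets 8.
Maximizing over 15, 12, 8, Vantage chooses Basic. Subgame-perfect outcome: (Basic, P1) with payoffs (15, 19).
Now find the simultaneous Nash equilibrium.
Vantage's best replies: P1→Plus; P2→Basic; P3→Plus; P4→Deluxe.
Wexler's best replies: Basic→P1; Plus→P2; Deluxe→P4.
The unique mutual best reply is (Deluxe, P4), giving (8, 17).
Sequential outcome (Basic, P1) differs from the Nash profile (Deluxe, P4).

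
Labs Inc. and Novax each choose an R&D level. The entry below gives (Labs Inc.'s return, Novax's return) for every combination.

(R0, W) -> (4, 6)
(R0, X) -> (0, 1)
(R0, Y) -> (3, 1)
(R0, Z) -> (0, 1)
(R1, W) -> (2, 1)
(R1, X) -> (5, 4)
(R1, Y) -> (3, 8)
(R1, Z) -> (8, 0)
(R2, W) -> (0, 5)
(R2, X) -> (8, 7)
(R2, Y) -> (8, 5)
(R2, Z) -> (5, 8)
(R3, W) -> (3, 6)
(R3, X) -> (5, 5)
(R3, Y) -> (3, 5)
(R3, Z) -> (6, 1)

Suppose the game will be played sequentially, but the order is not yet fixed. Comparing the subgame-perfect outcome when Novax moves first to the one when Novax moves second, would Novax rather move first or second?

If Labs Inc. leads: Novax's best replies are R0→W, R1→Y, R2→Z, R3→W; Labs Inc.'s induced payoffs 4, 3, 5, 3; outcome (R2, Z), payoffs (5, 8).
If Novax leads: Labs Inc.'s best replies are W→R0, X→R2, Y→R2, Z→R1; Novax's induced payoffs 6, 7, 5, 0; outcome (R2, X), payoffs (8, 7).
Novax gets 7 moving first and 8 moving second, so Novax prefers to move second.

second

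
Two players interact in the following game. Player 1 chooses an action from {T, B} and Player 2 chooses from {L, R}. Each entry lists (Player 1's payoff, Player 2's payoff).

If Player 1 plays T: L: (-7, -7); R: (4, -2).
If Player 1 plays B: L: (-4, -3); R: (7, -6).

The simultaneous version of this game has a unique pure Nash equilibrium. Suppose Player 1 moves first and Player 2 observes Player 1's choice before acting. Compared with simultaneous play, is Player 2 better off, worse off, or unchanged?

Solve by backward induction (Player 1 leads).
- T: Player 2 compares -7, -2 and picks R; Player 1 would get 4.
- B: Player 2 compares -3, -6 and picks L; Player 1 would get -4.
Player 1's induced payoffs are 4, -4, so Player 1 commits to T. Subgame-perfect outcome: (T, R) with payoffs (4, -2).
Under simultaneous play:
Player 1's best replies: L→B; R→B.
Player 2's best replies: T→R; B→L.
Only (B, L) has each player best-responding; Nash payoffs (-4, -3).
Player 2 earns -2 sequentially versus -3 at the Nash outcome: better off.

better off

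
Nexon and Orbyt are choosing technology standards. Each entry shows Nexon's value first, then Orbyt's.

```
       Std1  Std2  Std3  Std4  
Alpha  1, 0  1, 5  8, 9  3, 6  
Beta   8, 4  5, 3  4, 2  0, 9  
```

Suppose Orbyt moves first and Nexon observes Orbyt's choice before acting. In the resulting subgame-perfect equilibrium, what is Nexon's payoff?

Work backward from Nexon's decision.
- Std1 → Nexon plays Beta (best of 1, 8); Orbyt gets 4.
- Std2 → Nexon plays Beta (best of 1, 5); Orbyt gets 3.
- Std3 → Nexon plays Alpha (best of 8, 4); Orbyt gets 9.
- Std4 → Nexon plays Alpha (best of 3, 0); Orbyt gets 6.
Among 4, 3, 9, 6, the best is 9 at Std3. Subgame-perfect outcome: (Alpha, Std3) with payoffs (8, 9).

8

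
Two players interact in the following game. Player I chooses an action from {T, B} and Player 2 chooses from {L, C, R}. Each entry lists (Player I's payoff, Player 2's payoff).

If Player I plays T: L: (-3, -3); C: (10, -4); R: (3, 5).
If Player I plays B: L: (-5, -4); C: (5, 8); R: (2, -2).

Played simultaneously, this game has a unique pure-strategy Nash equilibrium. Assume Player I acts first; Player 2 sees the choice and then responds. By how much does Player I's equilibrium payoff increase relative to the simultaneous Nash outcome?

2

Work backward from Player 2's decision.
- T: BR = R, leader payoff 3.
- B: BR = C, leader payoff 5.
Player I's induced payoffs are 3, 5, so Player I commits to B. Subgame-perfect outcome: (B, C) with payoffs (5, 8).
Under simultaneous play:
Player I's best replies: L→T; C→T; R→T.
Player 2's best replies: T→R; B→C.
The unique mutual best reply is (T, R), giving (3, 5).
Player I's commitment gain: 5 − 3 = 2.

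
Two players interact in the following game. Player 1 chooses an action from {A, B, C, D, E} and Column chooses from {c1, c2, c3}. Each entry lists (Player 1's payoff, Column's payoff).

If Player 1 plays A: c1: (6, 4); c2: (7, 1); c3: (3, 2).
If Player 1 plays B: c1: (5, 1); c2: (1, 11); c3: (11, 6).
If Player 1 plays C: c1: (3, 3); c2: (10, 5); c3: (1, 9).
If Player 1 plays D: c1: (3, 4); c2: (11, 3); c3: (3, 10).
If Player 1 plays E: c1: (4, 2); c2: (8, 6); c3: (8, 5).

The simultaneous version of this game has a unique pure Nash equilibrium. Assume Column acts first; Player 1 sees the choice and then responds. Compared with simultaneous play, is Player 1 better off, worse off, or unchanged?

Solve by backward induction (Column leads).
- c1: BR = A, leader payoff 4.
- c2: BR = D, leader payoff 3.
- c3: BR = B, leader payoff 6.
Among 4, 3, 6, the best is 6 at c3. Subgame-perfect outcome: (B, c3) with payoffs (11, 6).
For the simultaneous game, intersect best replies.
Player 1's best replies: c1→A; c2→D; c3→B.
Column's best replies: A→c1; B→c2; C→c3; D→c3; E→c2.
The unique mutual best reply is (A, c1), giving (6, 4).
Player 1 earns 11 sequentially versus 6 at the Nash outcome: better off.

better off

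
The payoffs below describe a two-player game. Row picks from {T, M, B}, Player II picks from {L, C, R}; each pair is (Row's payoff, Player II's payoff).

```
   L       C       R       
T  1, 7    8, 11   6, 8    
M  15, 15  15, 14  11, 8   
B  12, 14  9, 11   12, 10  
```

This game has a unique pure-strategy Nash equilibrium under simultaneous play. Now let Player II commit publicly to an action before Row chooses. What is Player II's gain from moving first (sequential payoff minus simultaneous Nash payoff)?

0

Row best-responds to each possible Player II move:
- L: BR = M, leader payoff 15.
- C: BR = M, leader payoff 14.
- R: BR = B, leader payoff 10.
Maximizing over 15, 14, 10, Player II chooses L. Subgame-perfect outcome: (M, L) with payoffs (15, 15).
Now find the simultaneous Nash equilibrium.
Row's best replies: L→M; C→M; R→B.
Player II's best replies: T→C; M→L; B→L.
Only (M, L) has each player best-responding; Nash payoffs (15, 15).
Player II's commitment gain: 15 − 15 = 0.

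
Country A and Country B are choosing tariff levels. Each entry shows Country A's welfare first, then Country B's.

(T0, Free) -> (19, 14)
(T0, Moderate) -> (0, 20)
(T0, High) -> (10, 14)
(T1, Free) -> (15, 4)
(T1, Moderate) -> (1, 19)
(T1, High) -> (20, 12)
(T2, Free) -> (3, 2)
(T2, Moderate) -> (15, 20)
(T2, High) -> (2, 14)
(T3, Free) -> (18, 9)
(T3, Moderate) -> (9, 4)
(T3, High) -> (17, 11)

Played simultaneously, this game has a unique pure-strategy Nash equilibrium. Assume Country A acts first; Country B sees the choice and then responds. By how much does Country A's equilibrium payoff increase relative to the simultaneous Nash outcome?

Work backward from Country B's decision.
- T0: Country B compares 14, 20, 14 and picks Moderate; Country A would get 0.
- T1: Country B compares 4, 19, 12 and picks Moderate; Country A would get 1.
- T2: Country B compares 2, 20, 14 and picks Moderate; Country A would get 15.
- T3: Country B compares 9, 4, 11 and picks High; Country A would get 17.
Country A's induced payoffs are 0, 1, 15, 17, so Country A commits to T3. Subgame-perfect outcome: (T3, High) with payoffs (17, 11).
Under simultaneous play:
Country A's best replies: Free→T0; Moderate→T2; High→T1.
Country B's best replies: T0→Moderate; T1→Moderate; T2→Moderate; T3→High.
The unique mutual best reply is (T2, Moderate), giving (15, 20).
Country A's commitment gain: 17 − 15 = 2.

2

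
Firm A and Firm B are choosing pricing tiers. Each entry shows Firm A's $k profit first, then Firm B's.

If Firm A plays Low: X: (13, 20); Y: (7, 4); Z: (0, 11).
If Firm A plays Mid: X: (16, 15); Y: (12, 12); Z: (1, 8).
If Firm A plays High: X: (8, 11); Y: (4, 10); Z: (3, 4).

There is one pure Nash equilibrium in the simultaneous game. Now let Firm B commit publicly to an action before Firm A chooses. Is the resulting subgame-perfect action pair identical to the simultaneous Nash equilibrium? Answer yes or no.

Backward induction with Firm B moving first.
- X → Firm A plays Mid (best of 13, 16, 8); Firm B gets 15.
- Y → Firm A plays Mid (best of 7, 12, 4); Firm B gets 12.
- Z → Firm A plays High (best of 0, 1, 3); Firm B gets 4.
Firm B's induced payoffs are 15, 12, 4, so Firm B commits to X. Subgame-perfect outcome: (Mid, X) with payoffs (16, 15).
Under simultaneous play:
Firm A's best replies: X→Mid; Y→Mid; Z→High.
Firm B's best replies: Low→X; Mid→X; High→X.
The unique mutual best reply is (Mid, X), giving (16, 15).
Sequential outcome (Mid, X) coincides with the Nash profile (Mid, X).

yes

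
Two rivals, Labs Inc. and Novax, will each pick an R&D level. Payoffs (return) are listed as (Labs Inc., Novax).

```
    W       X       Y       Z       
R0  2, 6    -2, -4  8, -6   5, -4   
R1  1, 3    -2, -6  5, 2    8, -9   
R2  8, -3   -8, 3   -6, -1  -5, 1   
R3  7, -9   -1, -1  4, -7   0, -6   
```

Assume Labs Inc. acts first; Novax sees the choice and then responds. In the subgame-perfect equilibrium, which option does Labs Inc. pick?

R0

Solve by backward induction (Labs Inc. leads).
- R0: Novax compares 6, -4, -6, -4 and picks W; Labs Inc. would get 2.
- R1: Novax compares 3, -6, 2, -9 and picks W; Labs Inc. would get 1.
- R2: Novax compares -3, 3, -1, 1 and picks X; Labs Inc. would get -8.
- R3: Novax compares -9, -1, -7, -6 and picks X; Labs Inc. would get -1.
Among 2, 1, -8, -1, the best is 2 at R0. Subgame-perfect outcome: (R0, W) with payoffs (2, 6).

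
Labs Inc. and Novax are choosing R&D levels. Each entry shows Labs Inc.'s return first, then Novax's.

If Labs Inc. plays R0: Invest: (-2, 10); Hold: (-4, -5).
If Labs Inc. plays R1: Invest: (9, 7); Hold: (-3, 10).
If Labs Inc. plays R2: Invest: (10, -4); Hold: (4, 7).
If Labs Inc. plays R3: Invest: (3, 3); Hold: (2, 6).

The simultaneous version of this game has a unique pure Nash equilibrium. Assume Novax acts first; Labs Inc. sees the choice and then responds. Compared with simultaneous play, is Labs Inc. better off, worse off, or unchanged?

unchanged

Solve by backward induction (Novax leads).
- Invest → Labs Inc. plays R2 (best of -2, 9, 10, 3); Novax gets -4.
- Hold → Labs Inc. plays R2 (best of -4, -3, 4, 2); Novax gets 7.
Among -4, 7, the best is 7 at Hold. Subgame-perfect outcome: (R2, Hold) with payoffs (4, 7).
For the simultaneous game, intersect best replies.
Labs Inc.'s best replies: Invest→R2; Hold→R2.
Novax's best replies: R0→Invest; R1→Hold; R2→Hold; R3→Hold.
Only (R2, Hold) has each player best-responding; Nash payoffs (4, 7).
Labs Inc. earns 4 sequentially versus 4 at the Nash outcome: unchanged.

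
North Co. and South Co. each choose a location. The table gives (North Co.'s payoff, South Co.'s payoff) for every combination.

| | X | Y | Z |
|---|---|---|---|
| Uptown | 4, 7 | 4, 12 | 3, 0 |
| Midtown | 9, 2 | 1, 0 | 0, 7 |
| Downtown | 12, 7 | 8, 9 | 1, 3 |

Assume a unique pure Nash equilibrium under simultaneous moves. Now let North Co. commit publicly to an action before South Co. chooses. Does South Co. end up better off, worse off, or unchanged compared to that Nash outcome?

Solve by backward induction (North Co. leads).
- Uptown → South Co. plays Y (best of 7, 12, 0); North Co. gets 4.
- Midtown → South Co. plays Z (best of 2, 0, 7); North Co. gets 0.
- Downtown → South Co. plays Y (best of 7, 9, 3); North Co. gets 8.
Maximizing over 4, 0, 8, North Co. chooses Downtown. Subgame-perfect outcome: (Downtown, Y) with payoffs (8, 9).
Now find the simultaneous Nash equilibrium.
North Co.'s best replies: X→Downtown; Y→Downtown; Z→Uptown.
South Co.'s best replies: Uptown→Y; Midtown→Z; Downtown→Y.
Only (Downtown, Y) has each player best-responding; Nash payoffs (8, 9).
South Co. earns 9 sequentially versus 9 at the Nash outcome: unchanged.

unchanged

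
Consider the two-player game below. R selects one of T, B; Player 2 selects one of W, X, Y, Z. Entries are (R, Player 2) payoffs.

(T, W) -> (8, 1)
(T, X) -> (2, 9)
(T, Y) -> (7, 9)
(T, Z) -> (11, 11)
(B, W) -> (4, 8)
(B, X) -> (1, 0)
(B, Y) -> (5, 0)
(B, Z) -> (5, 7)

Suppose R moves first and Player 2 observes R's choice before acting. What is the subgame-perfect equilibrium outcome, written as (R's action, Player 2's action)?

(T, Z)

Player 2 best-responds to each possible R move:
- T: Player 2 compares 1, 9, 9, 11 and picks Z; R would get 11.
- B: Player 2 compares 8, 0, 0, 7 and picks W; R would get 4.
R's induced payoffs are 11, 4, so R commits to T. Subgame-perfect outcome: (T, Z) with payoffs (11, 11).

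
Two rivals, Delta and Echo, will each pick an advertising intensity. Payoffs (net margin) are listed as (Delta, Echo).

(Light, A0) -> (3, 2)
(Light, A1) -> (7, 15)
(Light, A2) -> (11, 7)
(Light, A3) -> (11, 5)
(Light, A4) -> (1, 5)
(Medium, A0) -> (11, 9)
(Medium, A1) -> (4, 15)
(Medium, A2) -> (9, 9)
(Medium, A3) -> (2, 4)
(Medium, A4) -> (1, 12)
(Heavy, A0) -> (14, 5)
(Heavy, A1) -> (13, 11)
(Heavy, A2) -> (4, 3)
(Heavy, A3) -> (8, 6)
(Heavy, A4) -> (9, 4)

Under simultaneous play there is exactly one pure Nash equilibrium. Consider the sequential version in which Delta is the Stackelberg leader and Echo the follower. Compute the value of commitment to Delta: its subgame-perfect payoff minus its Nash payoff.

Echo best-responds to each possible Delta move:
- Light: BR = A1, leader payoff 7.
- Medium: BR = A1, leader payoff 4.
- Heavy: BR = A1, leader payoff 13.
Maximizing over 7, 4, 13, Delta chooses Heavy. Subgame-perfect outcome: (Heavy, A1) with payoffs (13, 11).
For the simultaneous game, intersect best replies.
Delta's best replies: A0→Heavy; A1→Heavy; A2→Light; A3→Light; A4→Heavy.
Echo's best replies: Light→A1; Medium→A1; Heavy→A1.
The unique mutual best reply is (Heavy, A1), giving (13, 11).
Delta's commitment gain: 13 − 13 = 0.

0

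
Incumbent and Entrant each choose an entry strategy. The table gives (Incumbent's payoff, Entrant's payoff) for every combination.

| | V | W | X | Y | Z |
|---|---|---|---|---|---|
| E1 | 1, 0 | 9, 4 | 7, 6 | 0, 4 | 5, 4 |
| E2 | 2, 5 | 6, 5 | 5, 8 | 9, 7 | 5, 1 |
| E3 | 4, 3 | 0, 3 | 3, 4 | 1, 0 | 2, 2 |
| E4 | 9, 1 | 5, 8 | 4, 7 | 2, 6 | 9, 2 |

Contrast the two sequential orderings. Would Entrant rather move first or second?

If Incumbent leads: Entrant's best replies are E1→X, E2→X, E3→X, E4→W; Incumbent's induced payoffs 7, 5, 3, 5; outcome (E1, X), payoffs (7, 6).
If Entrant leads: Incumbent's best replies are V→E4, W→E1, X→E1, Y→E2, Z→E4; Entrant's induced payoffs 1, 4, 6, 7, 2; outcome (E2, Y), payoffs (9, 7).
Entrant gets 7 moving first and 6 moving second, so Entrant prefers to move first.

first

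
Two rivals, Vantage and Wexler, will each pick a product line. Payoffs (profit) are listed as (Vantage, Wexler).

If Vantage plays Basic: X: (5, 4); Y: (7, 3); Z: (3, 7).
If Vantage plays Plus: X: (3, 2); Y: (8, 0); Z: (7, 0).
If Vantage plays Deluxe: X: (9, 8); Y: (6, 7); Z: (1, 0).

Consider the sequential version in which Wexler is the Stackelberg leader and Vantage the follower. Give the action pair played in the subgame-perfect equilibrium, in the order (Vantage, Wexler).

Backward induction with Wexler moving first.
- X: BR = Deluxe, leader payoff 8.
- Y: BR = Plus, leader payoff 0.
- Z: BR = Plus, leader payoff 0.
Among 8, 0, 0, the best is 8 at X. Subgame-perfect outcome: (Deluxe, X) with payoffs (9, 8).

(Deluxe, X)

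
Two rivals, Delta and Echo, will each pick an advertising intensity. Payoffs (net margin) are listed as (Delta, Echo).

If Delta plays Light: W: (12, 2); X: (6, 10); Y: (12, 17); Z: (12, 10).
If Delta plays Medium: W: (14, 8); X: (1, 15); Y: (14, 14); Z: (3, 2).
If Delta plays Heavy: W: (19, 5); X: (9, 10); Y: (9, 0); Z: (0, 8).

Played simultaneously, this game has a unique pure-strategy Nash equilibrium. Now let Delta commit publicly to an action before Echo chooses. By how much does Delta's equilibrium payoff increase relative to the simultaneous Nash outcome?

Solve by backward induction (Delta leads).
- Light → Echo plays Y (best of 2, 10, 17, 10); Delta gets 12.
- Medium → Echo plays X (best of 8, 15, 14, 2); Delta gets 1.
- Heavy → Echo plays X (best of 5, 10, 0, 8); Delta gets 9.
Maximizing over 12, 1, 9, Delta chooses Light. Subgame-perfect outcome: (Light, Y) with payoffs (12, 17).
For the simultaneous game, intersect best replies.
Delta's best replies: W→Heavy; X→Heavy; Y→Medium; Z→Light.
Echo's best replies: Light→Y; Medium→X; Heavy→X.
The unique mutual best reply is (Heavy, X), giving (9, 10).
Delta's commitment gain: 12 − 9 = 3.

3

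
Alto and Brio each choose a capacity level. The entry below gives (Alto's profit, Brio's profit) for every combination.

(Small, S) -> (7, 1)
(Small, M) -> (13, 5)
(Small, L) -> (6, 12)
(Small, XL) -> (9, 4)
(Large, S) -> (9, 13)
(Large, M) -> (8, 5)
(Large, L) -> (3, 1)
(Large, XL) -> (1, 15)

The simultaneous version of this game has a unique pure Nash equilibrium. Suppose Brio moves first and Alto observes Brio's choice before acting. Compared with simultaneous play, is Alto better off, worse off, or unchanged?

Alto best-responds to each possible Brio move:
- S: BR = Large, leader payoff 13.
- M: BR = Small, leader payoff 5.
- L: BR = Small, leader payoff 12.
- XL: BR = Small, leader payoff 4.
Brio's induced payoffs are 13, 5, 12, 4, so Brio commits to S. Subgame-perfect outcome: (Large, S) with payoffs (9, 13).
For the simultaneous game, intersect best replies.
Alto's best replies: S→Large; M→Small; L→Small; XL→Small.
Brio's best replies: Small→L; Large→XL.
The unique mutual best reply is (Small, L), giving (6, 12).
Alto earns 9 sequentially versus 6 at the Nash outcome: better off.

better off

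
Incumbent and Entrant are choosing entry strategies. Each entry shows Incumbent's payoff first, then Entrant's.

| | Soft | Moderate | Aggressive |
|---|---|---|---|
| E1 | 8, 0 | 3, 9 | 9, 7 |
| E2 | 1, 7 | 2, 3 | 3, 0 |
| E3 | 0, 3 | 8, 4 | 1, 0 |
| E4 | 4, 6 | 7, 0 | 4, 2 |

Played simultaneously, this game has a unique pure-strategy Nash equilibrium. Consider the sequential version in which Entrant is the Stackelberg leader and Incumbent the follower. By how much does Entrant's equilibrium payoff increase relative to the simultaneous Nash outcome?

Backward induction with Entrant moving first.
- Soft: BR = E1, leader payoff 0.
- Moderate: BR = E3, leader payoff 4.
- Aggressive: BR = E1, leader payoff 7.
Maximizing over 0, 4, 7, Entrant chooses Aggressive. Subgame-perfect outcome: (E1, Aggressive) with payoffs (9, 7).
For the simultaneous game, intersect best replies.
Incumbent's best replies: Soft→E1; Moderate→E3; Aggressive→E1.
Entrant's best replies: E1→Moderate; E2→Soft; E3→Moderate; E4→Soft.
Only (E3, Moderate) has each player best-responding; Nash payoffs (8, 4).
Entrant's commitment gain: 7 − 4 = 3.

3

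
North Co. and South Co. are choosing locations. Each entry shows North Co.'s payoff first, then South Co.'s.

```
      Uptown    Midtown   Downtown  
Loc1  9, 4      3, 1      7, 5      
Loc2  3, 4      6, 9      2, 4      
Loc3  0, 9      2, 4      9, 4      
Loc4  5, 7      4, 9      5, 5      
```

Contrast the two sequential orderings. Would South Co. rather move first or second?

If North Co. leads: South Co.'s best replies are Loc1→Downtown, Loc2→Midtown, Loc3→Uptown, Loc4→Midtown; North Co.'s induced payoffs 7, 6, 0, 4; outcome (Loc1, Downtown), payoffs (7, 5).
If South Co. leads: North Co.'s best replies are Uptown→Loc1, Midtown→Loc2, Downtown→Loc3; South Co.'s induced payoffs 4, 9, 4; outcome (Loc2, Midtown), payoffs (6, 9).
South Co. gets 9 moving first and 5 moving second, so South Co. prefers to move first.

first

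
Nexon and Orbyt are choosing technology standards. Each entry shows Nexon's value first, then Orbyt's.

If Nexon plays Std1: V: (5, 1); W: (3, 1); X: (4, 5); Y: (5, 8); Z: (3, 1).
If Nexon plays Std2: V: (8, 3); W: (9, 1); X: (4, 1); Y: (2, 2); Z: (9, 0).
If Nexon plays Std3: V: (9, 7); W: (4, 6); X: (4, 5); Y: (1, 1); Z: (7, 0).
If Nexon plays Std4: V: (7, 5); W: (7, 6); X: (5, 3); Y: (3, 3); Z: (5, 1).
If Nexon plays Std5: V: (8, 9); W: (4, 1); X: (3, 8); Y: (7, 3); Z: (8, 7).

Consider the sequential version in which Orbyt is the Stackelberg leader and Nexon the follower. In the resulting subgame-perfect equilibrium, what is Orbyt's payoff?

Work backward from Nexon's decision.
- V → Nexon plays Std3 (best of 5, 8, 9, 7, 8); Orbyt gets 7.
- W → Nexon plays Std2 (best of 3, 9, 4, 7, 4); Orbyt gets 1.
- X → Nexon plays Std4 (best of 4, 4, 4, 5, 3); Orbyt gets 3.
- Y → Nexon plays Std5 (best of 5, 2, 1, 3, 7); Orbyt gets 3.
- Z → Nexon plays Std2 (best of 3, 9, 7, 5, 8); Orbyt gets 0.
Orbyt's induced payoffs are 7, 1, 3, 3, 0, so Orbyt commits to V. Subgame-perfect outcome: (Std3, V) with payoffs (9, 7).

7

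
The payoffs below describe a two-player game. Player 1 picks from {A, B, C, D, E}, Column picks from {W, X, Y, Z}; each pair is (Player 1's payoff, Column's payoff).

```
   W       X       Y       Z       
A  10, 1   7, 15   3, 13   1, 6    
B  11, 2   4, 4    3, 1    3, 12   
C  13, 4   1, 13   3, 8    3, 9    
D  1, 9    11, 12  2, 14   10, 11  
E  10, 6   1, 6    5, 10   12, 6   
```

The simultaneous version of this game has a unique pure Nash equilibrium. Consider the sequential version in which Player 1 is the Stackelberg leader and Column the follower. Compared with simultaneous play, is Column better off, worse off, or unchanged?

Solve by backward induction (Player 1 leads).
- A → Column plays X (best of 1, 15, 13, 6); Player 1 gets 7.
- B → Column plays Z (best of 2, 4, 1, 12); Player 1 gets 3.
- C → Column plays X (best of 4, 13, 8, 9); Player 1 gets 1.
- D → Column plays Y (best of 9, 12, 14, 11); Player 1 gets 2.
- E → Column plays Y (best of 6, 6, 10, 6); Player 1 gets 5.
Maximizing over 7, 3, 1, 2, 5, Player 1 chooses A. Subgame-perfect outcome: (A, X) with payoffs (7, 15).
Now find the simultaneous Nash equilibrium.
Player 1's best replies: W→C; X→D; Y→E; Z→E.
Column's best replies: A→X; B→Z; C→X; D→Y; E→Y.
The unique mutual best reply is (E, Y), giving (5, 10).
Column earns 15 sequentially versus 10 at the Nash outcome: better off.

better off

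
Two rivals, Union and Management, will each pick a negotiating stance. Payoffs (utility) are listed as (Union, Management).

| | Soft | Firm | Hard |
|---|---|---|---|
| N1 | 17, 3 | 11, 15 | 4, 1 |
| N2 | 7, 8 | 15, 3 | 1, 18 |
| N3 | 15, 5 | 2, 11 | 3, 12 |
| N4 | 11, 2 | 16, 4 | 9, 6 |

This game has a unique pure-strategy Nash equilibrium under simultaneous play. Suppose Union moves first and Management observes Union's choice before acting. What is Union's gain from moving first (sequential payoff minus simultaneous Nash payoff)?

Management best-responds to each possible Union move:
- N1: Management compares 3, 15, 1 and picks Firm; Union would get 11.
- N2: Management compares 8, 3, 18 and picks Hard; Union would get 1.
- N3: Management compares 5, 11, 12 and picks Hard; Union would get 3.
- N4: Management compares 2, 4, 6 and picks Hard; Union would get 9.
Among 11, 1, 3, 9, the best is 11 at N1. Subgame-perfect outcome: (N1, Firm) with payoffs (11, 15).
Now find the simultaneous Nash equilibrium.
Union's best replies: Soft→N1; Firm→N4; Hard→N4.
Management's best replies: N1→Firm; N2→Hard; N3→Hard; N4→Hard.
Only (N4, Hard) has each player best-responding; Nash payoffs (9, 6).
Union's commitment gain: 11 − 9 = 2.

2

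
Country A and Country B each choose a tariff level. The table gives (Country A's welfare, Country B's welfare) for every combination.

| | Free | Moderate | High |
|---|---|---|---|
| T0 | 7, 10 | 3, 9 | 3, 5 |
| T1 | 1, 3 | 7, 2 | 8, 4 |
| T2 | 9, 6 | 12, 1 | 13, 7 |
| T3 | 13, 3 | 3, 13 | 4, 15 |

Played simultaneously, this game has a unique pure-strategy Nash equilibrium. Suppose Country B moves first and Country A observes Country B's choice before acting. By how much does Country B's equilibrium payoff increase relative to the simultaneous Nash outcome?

0

Backward induction with Country B moving first.
- Free → Country A plays T3 (best of 7, 1, 9, 13); Country B gets 3.
- Moderate → Country A plays T2 (best of 3, 7, 12, 3); Country B gets 1.
- High → Country A plays T2 (best of 3, 8, 13, 4); Country B gets 7.
Maximizing over 3, 1, 7, Country B chooses High. Subgame-perfect outcome: (T2, High) with payoffs (13, 7).
Under simultaneous play:
Country A's best replies: Free→T3; Moderate→T2; High→T2.
Country B's best replies: T0→Free; T1→High; T2→High; T3→High.
The unique mutual best reply is (T2, High), giving (13, 7).
Country B's commitment gain: 7 − 7 = 0.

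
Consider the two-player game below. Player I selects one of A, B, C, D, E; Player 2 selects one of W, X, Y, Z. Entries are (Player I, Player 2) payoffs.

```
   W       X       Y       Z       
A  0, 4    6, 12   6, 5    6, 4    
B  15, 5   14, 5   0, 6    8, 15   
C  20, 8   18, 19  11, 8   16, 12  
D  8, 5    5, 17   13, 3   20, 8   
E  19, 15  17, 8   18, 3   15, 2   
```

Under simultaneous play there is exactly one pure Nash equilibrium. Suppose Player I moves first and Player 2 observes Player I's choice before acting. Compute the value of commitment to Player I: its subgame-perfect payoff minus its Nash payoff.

Work backward from Player 2's decision.
- A: Player 2 compares 4, 12, 5, 4 and picks X; Player I would get 6.
- B: Player 2 compares 5, 5, 6, 15 and picks Z; Player I would get 8.
- C: Player 2 compares 8, 19, 8, 12 and picks X; Player I would get 18.
- D: Player 2 compares 5, 17, 3, 8 and picks X; Player I would get 5.
- E: Player 2 compares 15, 8, 3, 2 and picks W; Player I would get 19.
Player I's induced payoffs are 6, 8, 18, 5, 19, so Player I commits to E. Subgame-perfect outcome: (E, W) with payoffs (19, 15).
Under simultaneous play:
Player I's best replies: W→C; X→C; Y→E; Z→D.
Player 2's best replies: A→X; B→Z; C→X; D→X; E→W.
The unique mutual best reply is (C, X), giving (18, 19).
Player I's commitment gain: 19 − 18 = 1.

1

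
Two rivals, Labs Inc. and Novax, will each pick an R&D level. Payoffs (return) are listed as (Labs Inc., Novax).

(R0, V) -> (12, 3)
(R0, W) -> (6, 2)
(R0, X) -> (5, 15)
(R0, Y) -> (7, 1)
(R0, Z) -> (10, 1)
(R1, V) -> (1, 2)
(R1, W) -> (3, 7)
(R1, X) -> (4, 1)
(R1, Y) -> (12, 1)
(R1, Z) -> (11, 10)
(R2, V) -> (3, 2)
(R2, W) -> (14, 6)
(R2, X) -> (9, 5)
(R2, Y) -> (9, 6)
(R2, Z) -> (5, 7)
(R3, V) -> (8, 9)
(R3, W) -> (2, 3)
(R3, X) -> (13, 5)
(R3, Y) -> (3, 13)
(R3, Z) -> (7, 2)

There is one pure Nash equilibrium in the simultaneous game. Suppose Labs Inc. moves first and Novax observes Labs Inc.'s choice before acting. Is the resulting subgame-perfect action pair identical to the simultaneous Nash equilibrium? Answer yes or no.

yes

Work backward from Novax's decision.
- R0: Novax compares 3, 2, 15, 1, 1 and picks X; Labs Inc. would get 5.
- R1: Novax compares 2, 7, 1, 1, 10 and picks Z; Labs Inc. would get 11.
- R2: Novax compares 2, 6, 5, 6, 7 and picks Z; Labs Inc. would get 5.
- R3: Novax compares 9, 3, 5, 13, 2 and picks Y; Labs Inc. would get 3.
Among 5, 11, 5, 3, the best is 11 at R1. Subgame-perfect outcome: (R1, Z) with payoffs (11, 10).
For the simultaneous game, intersect best replies.
Labs Inc.'s best replies: V→R0; W→R2; X→R3; Y→R1; Z→R1.
Novax's best replies: R0→X; R1→Z; R2→Z; R3→Y.
Only (R1, Z) has each player best-responding; Nash payoffs (11, 10).
Sequential outcome (R1, Z) coincides with the Nash profile (R1, Z).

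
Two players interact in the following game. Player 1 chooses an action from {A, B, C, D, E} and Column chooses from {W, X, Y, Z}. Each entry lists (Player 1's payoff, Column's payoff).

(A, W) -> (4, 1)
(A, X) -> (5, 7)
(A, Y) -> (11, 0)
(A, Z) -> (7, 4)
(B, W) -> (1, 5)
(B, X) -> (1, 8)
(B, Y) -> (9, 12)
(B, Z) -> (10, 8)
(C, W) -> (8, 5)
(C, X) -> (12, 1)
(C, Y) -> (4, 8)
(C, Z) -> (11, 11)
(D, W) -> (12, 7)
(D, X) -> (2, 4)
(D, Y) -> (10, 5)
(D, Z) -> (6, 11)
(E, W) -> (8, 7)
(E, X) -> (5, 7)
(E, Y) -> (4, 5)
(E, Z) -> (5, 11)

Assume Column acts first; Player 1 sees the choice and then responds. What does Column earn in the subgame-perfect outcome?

Solve by backward induction (Column leads).
- W: Player 1 compares 4, 1, 8, 12, 8 and picks D; Column would get 7.
- X: Player 1 compares 5, 1, 12, 2, 5 and picks C; Column would get 1.
- Y: Player 1 compares 11, 9, 4, 10, 4 and picks A; Column would get 0.
- Z: Player 1 compares 7, 10, 11, 6, 5 and picks C; Column would get 11.
Column's induced payoffs are 7, 1, 0, 11, so Column commits to Z. Subgame-perfect outcome: (C, Z) with payoffs (11, 11).

11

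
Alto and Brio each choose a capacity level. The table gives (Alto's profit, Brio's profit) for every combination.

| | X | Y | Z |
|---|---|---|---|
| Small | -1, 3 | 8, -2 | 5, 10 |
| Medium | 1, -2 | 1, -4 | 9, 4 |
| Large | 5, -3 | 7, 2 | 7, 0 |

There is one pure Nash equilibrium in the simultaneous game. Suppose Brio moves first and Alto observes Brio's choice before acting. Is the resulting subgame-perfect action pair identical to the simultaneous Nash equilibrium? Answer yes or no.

Work backward from Alto's decision.
- X: BR = Large, leader payoff -3.
- Y: BR = Small, leader payoff -2.
- Z: BR = Medium, leader payoff 4.
Maximizing over -3, -2, 4, Brio chooses Z. Subgame-perfect outcome: (Medium, Z) with payoffs (9, 4).
Now find the simultaneous Nash equilibrium.
Alto's best replies: X→Large; Y→Small; Z→Medium.
Brio's best replies: Small→Z; Medium→Z; Large→Y.
Only (Medium, Z) has each player best-responding; Nash payoffs (9, 4).
Sequential outcome (Medium, Z) coincides with the Nash profile (Medium, Z).

yes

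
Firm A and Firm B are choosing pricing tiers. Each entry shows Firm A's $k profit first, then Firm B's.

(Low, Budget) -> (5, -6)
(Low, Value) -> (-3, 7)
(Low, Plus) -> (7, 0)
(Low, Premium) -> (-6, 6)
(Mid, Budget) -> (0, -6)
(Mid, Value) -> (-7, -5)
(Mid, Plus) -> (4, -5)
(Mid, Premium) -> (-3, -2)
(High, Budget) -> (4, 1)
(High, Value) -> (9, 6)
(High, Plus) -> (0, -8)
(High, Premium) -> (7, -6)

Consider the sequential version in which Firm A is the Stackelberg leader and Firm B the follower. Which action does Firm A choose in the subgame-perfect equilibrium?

Backward induction with Firm A moving first.
- Low → Firm B plays Value (best of -6, 7, 0, 6); Firm A gets -3.
- Mid → Firm B plays Premium (best of -6, -5, -5, -2); Firm A gets -3.
- High → Firm B plays Value (best of 1, 6, -8, -6); Firm A gets 9.
Firm A's induced payoffs are -3, -3, 9, so Firm A commits to High. Subgame-perfect outcome: (High, Value) with payoffs (9, 6).

High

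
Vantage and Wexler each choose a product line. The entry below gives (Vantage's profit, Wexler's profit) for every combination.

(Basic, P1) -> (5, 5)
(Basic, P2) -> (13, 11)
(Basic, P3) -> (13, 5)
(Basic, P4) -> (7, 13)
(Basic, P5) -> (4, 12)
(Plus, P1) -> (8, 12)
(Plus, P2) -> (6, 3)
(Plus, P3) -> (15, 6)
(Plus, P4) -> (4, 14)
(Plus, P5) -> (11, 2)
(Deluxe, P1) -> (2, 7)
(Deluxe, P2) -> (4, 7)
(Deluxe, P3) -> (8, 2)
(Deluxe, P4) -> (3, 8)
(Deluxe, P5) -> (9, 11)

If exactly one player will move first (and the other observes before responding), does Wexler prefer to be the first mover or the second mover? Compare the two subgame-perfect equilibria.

first

If Vantage leads: Wexler's best replies are Basic→P4, Plus→P4, Deluxe→P5; Vantage's induced payoffs 7, 4, 9; outcome (Deluxe, P5), payoffs (9, 11).
If Wexler leads: Vantage's best replies are P1→Plus, P2→Basic, P3→Plus, P4→Basic, P5→Plus; Wexler's induced payoffs 12, 11, 6, 13, 2; outcome (Basic, P4), payoffs (7, 13).
Wexler gets 13 moving first and 11 moving second, so Wexler prefers to move first.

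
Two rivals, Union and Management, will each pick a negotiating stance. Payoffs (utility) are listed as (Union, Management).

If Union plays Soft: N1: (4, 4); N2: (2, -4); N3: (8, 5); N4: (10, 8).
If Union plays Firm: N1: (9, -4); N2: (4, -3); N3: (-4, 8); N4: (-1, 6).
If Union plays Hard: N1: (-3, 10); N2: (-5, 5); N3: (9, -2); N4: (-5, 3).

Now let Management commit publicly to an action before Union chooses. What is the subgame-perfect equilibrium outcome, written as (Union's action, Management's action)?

(Soft, N4)

Union best-responds to each possible Management move:
- N1: Union compares 4, 9, -3 and picks Firm; Management would get -4.
- N2: Union compares 2, 4, -5 and picks Firm; Management would get -3.
- N3: Union compares 8, -4, 9 and picks Hard; Management would get -2.
- N4: Union compares 10, -1, -5 and picks Soft; Management would get 8.
Maximizing over -4, -3, -2, 8, Management chooses N4. Subgame-perfect outcome: (Soft, N4) with payoffs (10, 8).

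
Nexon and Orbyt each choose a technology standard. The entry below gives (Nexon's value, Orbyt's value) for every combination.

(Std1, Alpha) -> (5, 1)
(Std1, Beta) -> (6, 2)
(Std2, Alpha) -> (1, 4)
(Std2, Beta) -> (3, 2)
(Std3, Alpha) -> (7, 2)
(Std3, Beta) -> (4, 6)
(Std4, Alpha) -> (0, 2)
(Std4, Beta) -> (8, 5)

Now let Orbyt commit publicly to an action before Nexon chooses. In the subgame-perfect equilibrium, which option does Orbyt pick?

Beta

Work backward from Nexon's decision.
- Alpha → Nexon plays Std3 (best of 5, 1, 7, 0); Orbyt gets 2.
- Beta → Nexon plays Std4 (best of 6, 3, 4, 8); Orbyt gets 5.
Among 2, 5, the best is 5 at Beta. Subgame-perfect outcome: (Std4, Beta) with payoffs (8, 5).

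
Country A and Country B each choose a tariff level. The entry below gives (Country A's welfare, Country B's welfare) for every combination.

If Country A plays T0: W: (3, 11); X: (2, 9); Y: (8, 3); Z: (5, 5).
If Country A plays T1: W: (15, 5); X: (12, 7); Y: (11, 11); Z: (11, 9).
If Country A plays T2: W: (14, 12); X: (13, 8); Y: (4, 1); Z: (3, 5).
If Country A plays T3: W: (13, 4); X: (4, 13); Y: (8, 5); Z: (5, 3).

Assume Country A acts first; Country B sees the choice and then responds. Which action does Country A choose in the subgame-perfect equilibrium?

Backward induction with Country A moving first.
- T0: Country B compares 11, 9, 3, 5 and picks W; Country A would get 3.
- T1: Country B compares 5, 7, 11, 9 and picks Y; Country A would get 11.
- T2: Country B compares 12, 8, 1, 5 and picks W; Country A would get 14.
- T3: Country B compares 4, 13, 5, 3 and picks X; Country A would get 4.
Among 3, 11, 14, 4, the best is 14 at T2. Subgame-perfect outcome: (T2, W) with payoffs (14, 12).

T2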